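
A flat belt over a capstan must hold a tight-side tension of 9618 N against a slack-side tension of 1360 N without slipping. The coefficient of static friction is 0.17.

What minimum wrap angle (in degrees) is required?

T₂/T₁ = e^{μβ} → β = ln(T₂/T₁)/μ.
β = ln(9618/1360)/0.17 = 1.956/0.17 = 11.51 rad.
In degrees: β = 11.51 × 180/π = 659°.

β_min ≈ 659°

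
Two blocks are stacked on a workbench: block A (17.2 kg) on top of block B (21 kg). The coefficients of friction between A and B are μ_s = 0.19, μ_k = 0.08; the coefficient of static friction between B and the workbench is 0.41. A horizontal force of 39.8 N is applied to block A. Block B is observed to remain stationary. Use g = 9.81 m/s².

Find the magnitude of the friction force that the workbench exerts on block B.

Between the blocks, N₁ = m_A g = 168.7 N.
Maximum static friction on A from B: μ_s N₁ = 0.19×168.7 = 32.06 N.
Since P = 39.8 N > 32.06 N, A slides on B; the A–B friction is kinetic: f₁ = μ_k N₁ = 0.08×168.7 = 13.5 N.
B experiences an equal 13.5 N forward from A (third law). B is in equilibrium, so the floor supplies f₂ = 13.5 N of static friction (limit μ_s(m_A+m_B)g = 153.6 N, not exceeded).

f ≈ 13.5 N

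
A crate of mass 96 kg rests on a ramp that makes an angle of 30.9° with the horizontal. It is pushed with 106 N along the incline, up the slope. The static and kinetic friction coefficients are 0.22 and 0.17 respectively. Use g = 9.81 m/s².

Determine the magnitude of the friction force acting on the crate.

The normal reaction is N = m g cos θ = 808.1 N.
The friction needed for equilibrium is m g sin θ − P = 483.6 − 106 = 377.6 N, measured positive up-slope.
Static friction can supply at most μ_s N = 177.8 N.
|377.6| exceeds 177.8 N, so the crate slips down-slope; friction is kinetic, f = μ_k N = 0.17×808.1 = 137 N.

f ≈ 137 N (up the incline)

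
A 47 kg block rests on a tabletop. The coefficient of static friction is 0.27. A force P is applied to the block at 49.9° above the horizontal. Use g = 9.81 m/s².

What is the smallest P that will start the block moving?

N = m g − P sin α (the pull lifts the block).
At impending slip, P cos α = μ_s N = μ_s (m g − P sin α).
Solving: P (cos α + μ_s sin α) = μ_s m g → P = 0.27×461/(cos 49.9° + 0.27 sin 49.9°) = 124/0.8507 = 146 N.

P ≈ 146 N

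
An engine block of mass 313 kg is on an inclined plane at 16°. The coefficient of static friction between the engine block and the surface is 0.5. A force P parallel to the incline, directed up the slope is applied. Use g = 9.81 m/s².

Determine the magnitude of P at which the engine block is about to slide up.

At impending motion up the slope, friction acts down-slope at its limit: f = μ_s N.
P is parallel to the surface, so N = m g cos θ = 2950 N.
Along the incline: P = m g sin θ + μ_s N = 846 + 0.5×2950 = 2320 N.

P ≈ 2320 N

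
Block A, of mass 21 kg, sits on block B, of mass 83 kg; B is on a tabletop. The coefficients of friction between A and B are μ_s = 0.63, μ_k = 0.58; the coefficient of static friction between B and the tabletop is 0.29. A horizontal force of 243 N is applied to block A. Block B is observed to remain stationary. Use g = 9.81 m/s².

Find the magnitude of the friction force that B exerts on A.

f ≈ 119 N

Normal force at the A–B interface: N₁ = m_A g = 206 N.
Maximum static friction on A from B: μ_s N₁ = 0.63×206 = 129.8 N.
Since P = 243 N > 129.8 N, A slides on B; the A–B friction is kinetic: f₁ = μ_k N₁ = 0.58×206 = 119 N.
B experiences an equal 119 N forward from A (third law). B is in equilibrium, so the floor supplies f₂ = 119 N of static friction (limit μ_s(m_A+m_B)g = 295.9 N, not exceeded).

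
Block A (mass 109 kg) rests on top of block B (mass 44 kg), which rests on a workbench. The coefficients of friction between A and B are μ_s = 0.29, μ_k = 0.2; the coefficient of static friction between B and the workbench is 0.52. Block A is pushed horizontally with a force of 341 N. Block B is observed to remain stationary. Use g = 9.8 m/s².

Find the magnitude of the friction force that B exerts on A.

f ≈ 214 N

Between the blocks, N₁ = m_A g = 1068 N.
So the A–B interface can sustain at most μ_s N₁ = 309.8 N of static friction.
Since P = 341 N > 309.8 N, A slides on B; the A–B friction is kinetic: f₁ = μ_k N₁ = 0.2×1068 = 214 N.
B experiences an equal 214 N forward from A (third law). B is in equilibrium, so the floor supplies f₂ = 214 N of static friction (limit μ_s(m_A+m_B)g = 779.7 N, not exceeded).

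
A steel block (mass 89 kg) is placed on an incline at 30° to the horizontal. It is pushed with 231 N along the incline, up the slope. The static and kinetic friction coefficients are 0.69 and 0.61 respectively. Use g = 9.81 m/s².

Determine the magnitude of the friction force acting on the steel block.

The normal reaction is N = m g cos θ = 756.1 N.
For equilibrium along the incline the friction force must supply f = m g sin θ − P = 436.5 − 231 = 205.5 N (positive meaning up-slope).
Static friction can supply at most μ_s N = 521.7 N.
Since |205.5| ≤ 521.7 N, the steel block remains in static equilibrium and friction takes exactly the required value.

f ≈ 206 N (up the incline)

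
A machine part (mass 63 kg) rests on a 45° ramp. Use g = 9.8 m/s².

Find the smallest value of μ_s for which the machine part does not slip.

μ_s,min ≈ 1

At the slip threshold m g sin θ = μ_s m g cos θ, so μ_s,min = tan θ.
μ_s,min = tan 45° = 1.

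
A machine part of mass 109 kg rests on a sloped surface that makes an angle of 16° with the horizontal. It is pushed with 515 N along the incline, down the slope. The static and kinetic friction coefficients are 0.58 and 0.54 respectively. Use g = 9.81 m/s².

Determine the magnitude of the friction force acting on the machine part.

Normal force: N = m g cos θ = 109 × 9.81 × cos 16° = 1028 N.
Parallel to the incline, ΣF = 0 gives f = m g sin θ + P = 294.7 + 515 = 809.7 N (up-slope positive).
Static friction can supply at most μ_s N = 596.2 N.
|809.7| exceeds 596.2 N, so the machine part slips down-slope; friction is kinetic, f = μ_k N = 0.54×1028 = 555 N.

f ≈ 555 N (up the incline)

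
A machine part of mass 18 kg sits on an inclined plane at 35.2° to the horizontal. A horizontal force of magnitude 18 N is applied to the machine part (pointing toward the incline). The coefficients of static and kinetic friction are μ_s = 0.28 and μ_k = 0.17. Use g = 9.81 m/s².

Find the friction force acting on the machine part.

f ≈ 26.3 N (up the incline)

Resolve perpendicular to the incline: N = m g cos θ + P sin θ = 18×9.81×cos 35.2° + 18×sin 35.2° = 154.7 N.
Parallel to the incline: P cos θ − m g sin θ = 14.71 − 101.8 = -87.08 N; the friction needed to balance this is 87.08 N acting up the slope.
Maximum static friction: μ_s N = 0.28 × 154.7 = 43.31 N.
|f_req| = 87.08 > 43.31 N → the machine part slides down the incline; f = μ_k N = 0.17 × 154.7 = 26.3 N.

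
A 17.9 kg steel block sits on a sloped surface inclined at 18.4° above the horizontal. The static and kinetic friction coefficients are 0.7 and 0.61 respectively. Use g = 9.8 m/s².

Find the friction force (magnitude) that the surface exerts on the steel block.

f ≈ 55.4 N (up the incline)

Perpendicular to the surface, N = m g cos θ = 17.9·9.8·cos 18.4° = 166.5 N.
For equilibrium along the incline, friction must balance the weight component: f = m g sin θ = 55.37 N up the slope.
Static friction can supply at most μ_s N = 116.5 N.
Since |55.37| ≤ 116.5 N, static friction is sufficient; f equals the required value, not μ_s N.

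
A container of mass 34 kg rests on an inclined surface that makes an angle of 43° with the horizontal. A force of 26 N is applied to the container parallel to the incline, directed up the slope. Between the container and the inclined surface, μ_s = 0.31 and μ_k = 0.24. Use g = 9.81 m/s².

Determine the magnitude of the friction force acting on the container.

Perpendicular to the surface, N = m g cos θ = 34·9.81·cos 43° = 243.9 N.
For equilibrium along the incline the friction force must supply f = m g sin θ − P = 227.5 − 26 = 201.5 N (positive meaning up-slope).
The static-friction ceiling is μ_s N = 0.31 × 243.9 = 75.62 N.
|201.5| exceeds 75.62 N, so the container slips down-slope; friction is kinetic, f = μ_k N = 0.24×243.9 = 58.5 N.

f ≈ 58.5 N (up the incline)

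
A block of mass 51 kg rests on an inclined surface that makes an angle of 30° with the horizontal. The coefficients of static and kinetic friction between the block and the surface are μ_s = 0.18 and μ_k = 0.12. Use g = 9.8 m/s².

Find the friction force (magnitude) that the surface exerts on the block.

Perpendicular to the surface, N = m g cos θ = 51·9.8·cos 30° = 432.8 N.
Along the slope the weight component is m g sin θ = 249.9 N; friction must supply exactly this, acting up-slope.
Static friction can supply at most μ_s N = 77.91 N.
|249.9| exceeds 77.91 N, so the block slips down-slope; friction is kinetic, f = μ_k N = 0.12×432.8 = 51.9 N.

f ≈ 51.9 N (up the incline)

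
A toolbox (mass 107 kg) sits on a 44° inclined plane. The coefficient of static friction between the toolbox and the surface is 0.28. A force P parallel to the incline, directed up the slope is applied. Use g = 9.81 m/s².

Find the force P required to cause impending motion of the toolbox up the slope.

At impending motion up the slope, friction acts down-slope at its limit: f = μ_s N.
P is parallel to the surface, so N = m g cos θ = 755 N.
Along the incline: P = m g sin θ + μ_s N = 729 + 0.28×755 = 941 N.

P ≈ 941 N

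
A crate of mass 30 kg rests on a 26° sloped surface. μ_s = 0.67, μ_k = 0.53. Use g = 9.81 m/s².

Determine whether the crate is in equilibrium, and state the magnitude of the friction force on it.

f ≈ 129 N

N = m g cos θ = 265 N.
Down-slope weight component: m g sin θ = 129 N.
μ_s N = 177 N.
129 ≤ 177 N, so it stays put; friction = 129 N.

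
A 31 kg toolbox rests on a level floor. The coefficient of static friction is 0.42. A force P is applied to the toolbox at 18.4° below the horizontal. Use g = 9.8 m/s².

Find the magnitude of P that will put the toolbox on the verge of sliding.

P ≈ 156 N

N = m g + P sin α (the push presses the toolbox into the level floor).
At impending slip, P cos α = μ_s N = μ_s (m g + P sin α).
Solving: P (cos α − μ_s sin α) = μ_s m g → P = 0.42×304/(cos 18.4° − 0.42 sin 18.4°) = 128/0.8163 = 156 N.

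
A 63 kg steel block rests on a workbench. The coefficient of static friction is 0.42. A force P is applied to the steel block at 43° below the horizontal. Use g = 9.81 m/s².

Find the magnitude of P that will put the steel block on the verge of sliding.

N = m g + P sin α (the push presses the steel block into the workbench).
At impending slip, P cos α = μ_s N = μ_s (m g + P sin α).
Solving: P (cos α − μ_s sin α) = μ_s m g → P = 0.42×618/(cos 43° − 0.42 sin 43°) = 260/0.4449 = 583 N.

P ≈ 583 N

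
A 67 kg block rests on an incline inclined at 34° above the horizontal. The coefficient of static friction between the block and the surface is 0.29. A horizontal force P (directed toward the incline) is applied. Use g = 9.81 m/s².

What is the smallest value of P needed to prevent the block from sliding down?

The block tends to slide down (tan θ > μ_s), so at the point of impending slip friction acts up-slope at its limit: f = μ_s N.
Perpendicular to the incline: N = m g cos θ + P sin θ.
Along the incline: P cos θ + μ_s N = m g sin θ, i.e. P cos θ + μ_s (m g cos θ + P sin θ) = m g sin θ.
Solving, P (cos θ + μ_s sin θ) = m g (sin θ − μ_s cos θ), so P = 657×0.3188/0.9912 = 211 N.

P_min ≈ 211 N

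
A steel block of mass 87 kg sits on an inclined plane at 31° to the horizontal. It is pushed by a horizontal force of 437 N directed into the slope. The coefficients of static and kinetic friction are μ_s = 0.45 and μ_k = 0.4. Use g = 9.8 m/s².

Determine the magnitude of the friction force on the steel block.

Resolve perpendicular to the incline: N = m g cos θ + P sin θ = 87×9.8×cos 31° + 437×sin 31° = 955.9 N.
Along the incline, the net driving force (taking up-slope positive) is P cos θ − m g sin θ = 374.6 − 439.1 = -64.54 N, so equilibrium requires friction f = 64.54 N (up-slope).
Maximum static friction: μ_s N = 0.45 × 955.9 = 430.2 N.
Since 64.54 N is within the 430.2 N limit, the steel block stays put and friction is exactly 64.5 N.

f ≈ 64.5 N (up the incline)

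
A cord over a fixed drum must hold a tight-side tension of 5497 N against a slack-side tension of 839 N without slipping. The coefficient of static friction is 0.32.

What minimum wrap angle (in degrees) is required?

T₂/T₁ = e^{μβ} → β = ln(T₂/T₁)/μ.
β = ln(5497/839)/0.32 = 1.88/0.32 = 5.874 rad.
In degrees: β = 5.874 × 180/π = 337°.

β_min ≈ 337°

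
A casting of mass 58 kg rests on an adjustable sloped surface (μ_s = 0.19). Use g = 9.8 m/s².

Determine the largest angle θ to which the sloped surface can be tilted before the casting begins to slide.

θ_max ≈ 10.8°

At the slip threshold, m g sin θ = μ_s · m g cos θ, so tan θ = μ_s.
θ_max = arctan(0.19) = 10.8°.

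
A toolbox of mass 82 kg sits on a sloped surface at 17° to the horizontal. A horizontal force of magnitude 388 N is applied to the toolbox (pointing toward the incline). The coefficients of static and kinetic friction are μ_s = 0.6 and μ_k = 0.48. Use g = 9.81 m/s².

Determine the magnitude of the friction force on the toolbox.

f ≈ 136 N (down the incline)

Normal direction: N = m g cos θ + P sin θ = 882.7 N.
Parallel to the incline: P cos θ − m g sin θ = 371 − 235.2 = 135.9 N; the friction needed to balance this is 135.9 N acting down the slope.
Maximum static friction: μ_s N = 0.6 × 882.7 = 529.6 N.
|f_req| = 135.9 ≤ 529.6 N → the toolbox is in equilibrium; friction equals the required value.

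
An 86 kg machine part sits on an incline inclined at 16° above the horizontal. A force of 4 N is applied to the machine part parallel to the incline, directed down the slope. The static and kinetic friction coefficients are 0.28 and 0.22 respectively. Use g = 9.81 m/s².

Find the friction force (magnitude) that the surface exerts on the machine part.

Normal force: N = m g cos θ = 86 × 9.81 × cos 16° = 811 N.
The friction needed for equilibrium is m g sin θ + P = 232.5 + 4 = 236.5 N, measured positive up-slope.
Maximum static friction available: μ_s N = 0.28 × 811 = 227.1 N.
|236.5| exceeds 227.1 N, so the machine part slips down-slope; friction is kinetic, f = μ_k N = 0.22×811 = 178 N.

f ≈ 178 N (up the incline)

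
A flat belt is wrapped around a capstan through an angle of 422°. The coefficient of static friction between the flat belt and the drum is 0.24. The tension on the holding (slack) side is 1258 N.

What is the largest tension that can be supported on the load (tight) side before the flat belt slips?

At impending slip the capstan equation gives T₂/T₁ = e^{μβ} with β in radians.
β = 422° × π/180 = 7.365 rad.
e^{μβ} = e^{0.24×7.365} = 5.857.
T₂ = T₁ · e^{μβ} = 1258 × 5.857 = 7370 N.

T_max ≈ 7370 N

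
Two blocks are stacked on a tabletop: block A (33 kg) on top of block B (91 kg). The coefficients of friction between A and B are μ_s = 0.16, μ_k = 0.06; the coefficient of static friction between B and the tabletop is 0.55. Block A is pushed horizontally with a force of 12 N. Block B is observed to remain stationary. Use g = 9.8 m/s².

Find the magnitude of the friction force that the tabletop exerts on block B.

f ≈ 12 N

The normal force B exerts on A is simply A's weight, N₁ = 323.4 N.
Maximum static friction on A from B: μ_s N₁ = 0.16×323.4 = 51.74 N.
Since P = 12 N ≤ 51.74 N, A does not slip on B; friction on A equals P = 12 N.
By Newton's third law B feels 12 N forward from A. With B stationary, the floor's static friction on B balances it: f₂ = 12 N (well within μ_s(m_A+m_B)g = 668.4 N).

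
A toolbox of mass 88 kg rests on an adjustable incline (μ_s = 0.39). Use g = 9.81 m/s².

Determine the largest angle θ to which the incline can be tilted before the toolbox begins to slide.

At the slip threshold, m g sin θ = μ_s · m g cos θ, so tan θ = μ_s.
θ_max = arctan(0.39) = 21.3°.

θ_max ≈ 21.3°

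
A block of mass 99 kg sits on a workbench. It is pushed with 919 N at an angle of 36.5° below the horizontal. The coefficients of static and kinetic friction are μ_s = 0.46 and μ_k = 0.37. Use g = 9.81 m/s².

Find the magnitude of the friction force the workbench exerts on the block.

The vertical component of P adds to the normal force: N = m g + P sin α = 971.2 + 546.6 = 1518 N.
For equilibrium, f = P cos α = 919×cos 36.5° = 738.7 N.
The static-friction limit is μ_s N = 698.2 N.
738.7 > 698.2 N → the block slides; f = μ_k N = 0.37×1518 = 562 N.

f ≈ 562 N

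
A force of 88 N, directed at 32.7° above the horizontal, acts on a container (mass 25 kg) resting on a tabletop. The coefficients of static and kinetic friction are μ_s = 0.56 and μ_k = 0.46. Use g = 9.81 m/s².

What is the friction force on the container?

f ≈ 74.1 N

N = m g − P sin α = 245.2 − 88×sin 32.7° = 197.7 N.
For equilibrium, f = P cos α = 88×cos 32.7° = 74.05 N.
μ_s N = 0.56 × 197.7 = 110.7 N.
Since 74.05 N does not exceed the limit, the container stays at rest and f = 74.1 N.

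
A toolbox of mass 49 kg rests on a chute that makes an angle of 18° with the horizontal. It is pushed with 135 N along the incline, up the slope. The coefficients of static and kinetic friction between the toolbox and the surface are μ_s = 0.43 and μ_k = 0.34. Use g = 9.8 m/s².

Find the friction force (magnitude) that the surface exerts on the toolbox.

f ≈ 13.4 N (up the incline)

The normal reaction is N = m g cos θ = 456.7 N.
Parallel to the incline, ΣF = 0 gives f = m g sin θ − P = 148.4 − 135 = 13.39 N (up-slope positive).
Static friction can supply at most μ_s N = 196.4 N.
Since |13.39| ≤ 196.4 N, static friction is sufficient; f equals the required value, not μ_s N.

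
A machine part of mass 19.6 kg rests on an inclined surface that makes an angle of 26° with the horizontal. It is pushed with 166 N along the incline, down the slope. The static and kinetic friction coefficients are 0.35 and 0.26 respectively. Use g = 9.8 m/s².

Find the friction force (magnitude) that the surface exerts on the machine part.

Normal force: N = m g cos θ = 19.6 × 9.8 × cos 26° = 172.6 N.
Parallel to the incline, ΣF = 0 gives f = m g sin θ + P = 84.2 + 166 = 250.2 N (up-slope positive).
Static friction can supply at most μ_s N = 60.42 N.
|250.2| exceeds 60.42 N, so the machine part slips down-slope; friction is kinetic, f = μ_k N = 0.26×172.6 = 44.9 N.

f ≈ 44.9 N (up the incline)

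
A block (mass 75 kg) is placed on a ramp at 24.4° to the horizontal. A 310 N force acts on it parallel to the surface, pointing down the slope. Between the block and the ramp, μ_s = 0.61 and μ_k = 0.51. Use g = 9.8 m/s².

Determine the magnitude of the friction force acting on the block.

f ≈ 341 N (up the incline)

The normal reaction is N = m g cos θ = 669.4 N.
For equilibrium along the incline the friction force must supply f = m g sin θ + P = 303.6 + 310 = 613.6 N (positive meaning up-slope).
Maximum static friction available: μ_s N = 0.61 × 669.4 = 408.3 N.
|613.6| exceeds 408.3 N, so the block slips down-slope; friction is kinetic, f = μ_k N = 0.51×669.4 = 341 N.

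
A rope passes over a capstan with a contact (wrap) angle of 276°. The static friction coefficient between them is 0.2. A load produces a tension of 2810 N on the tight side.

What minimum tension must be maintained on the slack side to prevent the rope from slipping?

Capstan equation at impending slip: T_tight/T_slack = e^{μβ}.
β = 276° = 4.817 rad; e^{μβ} = e^{0.2×4.817} = 2.621.
T_slack = T_tight / e^{μβ} = 2810 / 2.621 = 1070 N.

T_min ≈ 1070 N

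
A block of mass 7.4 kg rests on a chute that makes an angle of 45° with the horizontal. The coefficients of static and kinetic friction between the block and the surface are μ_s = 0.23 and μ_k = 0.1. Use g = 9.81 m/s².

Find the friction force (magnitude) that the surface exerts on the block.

f ≈ 5.13 N (up the incline)

Perpendicular to the surface, N = m g cos θ = 7.4·9.81·cos 45° = 51.33 N.
For equilibrium along the incline, friction must balance the weight component: f = m g sin θ = 51.33 N up the slope.
Maximum static friction available: μ_s N = 0.23 × 51.33 = 11.81 N.
|51.33| exceeds 11.81 N, so the block slips down-slope; friction is kinetic, f = μ_k N = 0.1×51.33 = 5.13 N.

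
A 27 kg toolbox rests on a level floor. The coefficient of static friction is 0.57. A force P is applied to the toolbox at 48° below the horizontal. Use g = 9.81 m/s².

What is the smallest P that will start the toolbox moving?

P ≈ 615 N

N = m g + P sin α (the push presses the toolbox into the level floor).
At impending slip, P cos α = μ_s N = μ_s (m g + P sin α).
Solving: P (cos α − μ_s sin α) = μ_s m g → P = 0.57×265/(cos 48° − 0.57 sin 48°) = 151/0.2455 = 615 N.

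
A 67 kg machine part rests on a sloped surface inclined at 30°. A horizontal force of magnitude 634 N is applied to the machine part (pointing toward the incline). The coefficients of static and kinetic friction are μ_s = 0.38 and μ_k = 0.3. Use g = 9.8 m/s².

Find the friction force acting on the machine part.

Resolve perpendicular to the incline: N = m g cos θ + P sin θ = 67×9.8×cos 30° + 634×sin 30° = 885.6 N.
Along the incline, the net driving force (taking up-slope positive) is P cos θ − m g sin θ = 549.1 − 328.3 = 220.8 N, so equilibrium requires friction f = -220.8 N (down-slope).
Maximum static friction: μ_s N = 0.38 × 885.6 = 336.5 N.
Since 220.8 N is within the 336.5 N limit, the machine part stays put and friction is exactly 221 N.

f ≈ 221 N (down the incline)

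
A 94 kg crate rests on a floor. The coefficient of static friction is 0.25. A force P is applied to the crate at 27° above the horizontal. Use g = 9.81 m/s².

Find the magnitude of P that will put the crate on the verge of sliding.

N = m g − P sin α (the pull lifts the crate).
At impending slip, P cos α = μ_s N = μ_s (m g − P sin α).
Solving: P (cos α + μ_s sin α) = μ_s m g → P = 0.25×922/(cos 27° + 0.25 sin 27°) = 231/1.005 = 230 N.

P ≈ 230 N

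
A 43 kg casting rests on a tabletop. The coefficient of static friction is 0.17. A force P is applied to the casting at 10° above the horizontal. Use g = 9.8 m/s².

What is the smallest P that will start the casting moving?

P ≈ 70.6 N

N = m g − P sin α (the pull lifts the casting).
At impending slip, P cos α = μ_s N = μ_s (m g − P sin α).
Solving: P (cos α + μ_s sin α) = μ_s m g → P = 0.17×421/(cos 10° + 0.17 sin 10°) = 71.6/1.014 = 70.6 N.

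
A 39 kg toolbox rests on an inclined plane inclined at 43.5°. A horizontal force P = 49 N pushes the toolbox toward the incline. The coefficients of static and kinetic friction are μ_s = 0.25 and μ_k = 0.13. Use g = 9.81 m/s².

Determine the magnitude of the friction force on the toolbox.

f ≈ 40.5 N (up the incline)

The horizontal push has a component P sin θ into the surface, so N = m g cos θ + P sin θ = 277.5 + 33.73 = 311.3 N.
Parallel to the incline: P cos θ − m g sin θ = 35.54 − 263.4 = -227.8 N; the friction needed to balance this is 227.8 N acting up the slope.
Maximum static friction: μ_s N = 0.25 × 311.3 = 77.81 N.
|f_req| = 227.8 > 77.81 N → the toolbox slides down the incline; f = μ_k N = 0.13 × 311.3 = 40.5 N.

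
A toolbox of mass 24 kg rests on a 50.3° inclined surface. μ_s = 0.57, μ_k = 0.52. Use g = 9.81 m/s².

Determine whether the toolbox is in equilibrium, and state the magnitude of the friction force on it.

f ≈ 78.2 N

N = m g cos θ = 150 N.
Down-slope weight component: m g sin θ = 181 N.
μ_s N = 85.7 N.
181 > 85.7 N, so it slides; kinetic friction f = μ_k N = 0.52×150 = 78.2 N.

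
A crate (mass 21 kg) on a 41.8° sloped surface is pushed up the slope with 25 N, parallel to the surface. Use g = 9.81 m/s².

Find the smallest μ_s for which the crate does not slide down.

μ_s,min ≈ 0.731

N = m g cos θ = 153.6 N.
Friction must make up the shortfall along the incline: f = m g sin θ − P = 137.3 − 25 = 112.3 N.
At the threshold f = μ_s N, so μ_s,min = 112.3/153.6 = 0.731.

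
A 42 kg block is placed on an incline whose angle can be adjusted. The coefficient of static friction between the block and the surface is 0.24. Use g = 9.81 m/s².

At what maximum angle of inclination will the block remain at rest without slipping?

θ_max ≈ 13.5°

At the slip threshold, m g sin θ = μ_s · m g cos θ, so tan θ = μ_s.
θ_max = arctan(0.24) = 13.5°.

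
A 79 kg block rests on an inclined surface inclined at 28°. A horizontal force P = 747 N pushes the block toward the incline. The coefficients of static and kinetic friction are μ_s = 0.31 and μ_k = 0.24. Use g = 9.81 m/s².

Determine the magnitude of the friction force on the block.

f ≈ 296 N (down the incline)

Resolve perpendicular to the incline: N = m g cos θ + P sin θ = 79×9.81×cos 28° + 747×sin 28° = 1035 N.
Parallel to the incline: P cos θ − m g sin θ = 659.6 − 363.8 = 295.7 N; the friction needed to balance this is 295.7 N acting down the slope.
Maximum static friction: μ_s N = 0.31 × 1035 = 320.8 N.
|f_req| = 295.7 ≤ 320.8 N → the block is in equilibrium; friction equals the required value.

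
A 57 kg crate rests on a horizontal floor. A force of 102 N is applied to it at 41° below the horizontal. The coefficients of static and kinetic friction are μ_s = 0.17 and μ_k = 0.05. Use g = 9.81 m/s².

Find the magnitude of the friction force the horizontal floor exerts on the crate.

f ≈ 77 N

Vertical equilibrium gives N = m g + P sin α = 626.1 N.
The horizontal driving force is P cos α = 76.98 N, so equilibrium needs friction f = 76.98 N.
μ_s N = 0.17 × 626.1 = 106.4 N.
Since 76.98 N does not exceed the limit, the crate stays at rest and f = 77 N.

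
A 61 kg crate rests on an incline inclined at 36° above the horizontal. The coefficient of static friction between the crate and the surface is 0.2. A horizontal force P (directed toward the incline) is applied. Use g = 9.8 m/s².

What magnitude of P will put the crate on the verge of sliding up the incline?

P ≈ 648 N

At impending motion up the slope, friction acts down-slope at its limit: f = μ_s N.
Perpendicular to the incline: N = m g cos θ + P sin θ.
Along the incline: P cos θ = m g sin θ + μ_s N = m g sin θ + μ_s (m g cos θ + P sin θ).
Solving, P (cos θ − μ_s sin θ) = m g (sin θ + μ_s cos θ), so P = 61×9.8×(sin 36° + 0.2 cos 36°)/(cos 36° − 0.2 sin 36°) = 598×0.7496/0.6915 = 648 N.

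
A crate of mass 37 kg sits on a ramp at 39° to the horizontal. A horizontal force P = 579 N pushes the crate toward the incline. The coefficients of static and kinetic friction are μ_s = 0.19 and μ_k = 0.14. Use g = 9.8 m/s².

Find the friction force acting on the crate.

f ≈ 90.5 N (down the incline)

The horizontal push has a component P sin θ into the surface, so N = m g cos θ + P sin θ = 281.8 + 364.4 = 646.2 N.
Along the incline, the net driving force (taking up-slope positive) is P cos θ − m g sin θ = 450 − 228.2 = 221.8 N, so equilibrium requires friction f = -221.8 N (down-slope).
The limit of static friction is μ_s N = 122.8 N.
The required 221.8 N exceeds the static limit, so the crate slides up-slope and f = μ_k N = 0.14×646.2 = 90.5 N.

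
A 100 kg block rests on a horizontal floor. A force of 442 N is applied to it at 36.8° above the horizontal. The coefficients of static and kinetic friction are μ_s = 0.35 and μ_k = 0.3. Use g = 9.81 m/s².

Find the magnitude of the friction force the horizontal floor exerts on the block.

N = m g − P sin α = 981 − 442×sin 36.8° = 716.2 N.
For equilibrium, f = P cos α = 442×cos 36.8° = 353.9 N.
The static-friction limit is μ_s N = 250.7 N.
The required friction exceeds μ_s N, so the block moves and f = μ_k N = 215 N.

f ≈ 215 N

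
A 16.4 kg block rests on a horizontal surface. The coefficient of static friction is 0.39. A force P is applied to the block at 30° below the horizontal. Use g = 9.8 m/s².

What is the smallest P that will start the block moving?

N = m g + P sin α (the push presses the block into the horizontal surface).
At impending slip, P cos α = μ_s N = μ_s (m g + P sin α).
Solving: P (cos α − μ_s sin α) = μ_s m g → P = 0.39×161/(cos 30° − 0.39 sin 30°) = 62.7/0.671 = 93.4 N.

P ≈ 93.4 N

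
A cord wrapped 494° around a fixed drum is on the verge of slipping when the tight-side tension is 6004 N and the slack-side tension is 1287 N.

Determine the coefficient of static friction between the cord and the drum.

T₂/T₁ = e^{μβ} → μ = ln(T₂/T₁)/β.
β = 494° = 8.622 rad.
μ = ln(6004/1287)/8.622 = ln(4.665)/8.622 = 0.179.

μ ≈ 0.179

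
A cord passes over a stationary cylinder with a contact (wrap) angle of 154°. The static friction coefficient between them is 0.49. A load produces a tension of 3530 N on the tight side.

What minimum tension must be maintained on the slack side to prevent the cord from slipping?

Capstan equation at impending slip: T_tight/T_slack = e^{μβ}.
β = 154° = 2.688 rad; e^{μβ} = e^{0.49×2.688} = 3.732.
T_slack = T_tight / e^{μβ} = 3530 / 3.732 = 946 N.

T_min ≈ 946 N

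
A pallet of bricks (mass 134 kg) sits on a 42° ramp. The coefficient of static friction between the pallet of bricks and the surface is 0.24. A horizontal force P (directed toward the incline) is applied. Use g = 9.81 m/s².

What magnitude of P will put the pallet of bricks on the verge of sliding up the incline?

P ≈ 1910 N

At impending motion up the slope, friction acts down-slope at its limit: f = μ_s N.
Perpendicular to the incline: N = m g cos θ + P sin θ.
Along the incline: P cos θ = m g sin θ + μ_s N = m g sin θ + μ_s (m g cos θ + P sin θ).
Solving, P (cos θ − μ_s sin θ) = m g (sin θ + μ_s cos θ), so P = 134×9.81×(sin 42° + 0.24 cos 42°)/(cos 42° − 0.24 sin 42°) = 1310×0.8475/0.5826 = 1910 N.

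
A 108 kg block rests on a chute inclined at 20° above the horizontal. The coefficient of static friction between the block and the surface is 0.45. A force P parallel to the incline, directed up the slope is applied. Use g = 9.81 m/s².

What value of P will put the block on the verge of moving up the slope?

P ≈ 810 N

At impending motion up the slope, friction acts down-slope at its limit: f = μ_s N.
P is parallel to the surface, so N = m g cos θ = 996 N.
Along the incline: P = m g sin θ + μ_s N = 362 + 0.45×996 = 810 N.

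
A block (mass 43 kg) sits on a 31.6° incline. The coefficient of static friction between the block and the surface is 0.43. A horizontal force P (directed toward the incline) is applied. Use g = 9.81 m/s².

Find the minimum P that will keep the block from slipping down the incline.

The block tends to slide down (tan θ > μ_s), so at the point of impending slip friction acts up-slope at its limit: f = μ_s N.
Perpendicular to the incline: N = m g cos θ + P sin θ.
Along the incline: P cos θ + μ_s N = m g sin θ, i.e. P cos θ + μ_s (m g cos θ + P sin θ) = m g sin θ.
Solving, P (cos θ + μ_s sin θ) = m g (sin θ − μ_s cos θ), so P = 422×0.1577/1.077 = 61.8 N.

P_min ≈ 61.8 N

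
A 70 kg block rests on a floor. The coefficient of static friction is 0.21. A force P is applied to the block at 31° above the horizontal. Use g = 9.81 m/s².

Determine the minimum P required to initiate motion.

N = m g − P sin α (the pull lifts the block).
At impending slip, P cos α = μ_s N = μ_s (m g − P sin α).
Solving: P (cos α + μ_s sin α) = μ_s m g → P = 0.21×687/(cos 31° + 0.21 sin 31°) = 144/0.9653 = 149 N.

P ≈ 149 N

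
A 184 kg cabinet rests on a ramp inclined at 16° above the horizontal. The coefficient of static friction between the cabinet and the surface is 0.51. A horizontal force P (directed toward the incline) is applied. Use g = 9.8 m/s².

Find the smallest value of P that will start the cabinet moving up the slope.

At impending motion up the slope, friction acts down-slope at its limit: f = μ_s N.
Perpendicular to the incline: N = m g cos θ + P sin θ.
Along the incline: P cos θ = m g sin θ + μ_s N = m g sin θ + μ_s (m g cos θ + P sin θ).
Solving, P (cos θ − μ_s sin θ) = m g (sin θ + μ_s cos θ), so P = 184×9.8×(sin 16° + 0.51 cos 16°)/(cos 16° − 0.51 sin 16°) = 1800×0.7659/0.8207 = 1680 N.

P ≈ 1680 N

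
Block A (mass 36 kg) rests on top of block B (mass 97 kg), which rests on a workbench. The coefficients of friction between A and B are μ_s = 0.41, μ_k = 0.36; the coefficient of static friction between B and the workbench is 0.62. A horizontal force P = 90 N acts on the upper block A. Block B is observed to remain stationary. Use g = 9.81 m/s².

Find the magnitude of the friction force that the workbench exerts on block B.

The normal force B exerts on A is simply A's weight, N₁ = 353.2 N.
So the A–B interface can sustain at most μ_s N₁ = 144.8 N of static friction.
P = 90 N is within that limit, so A and B move together (both at rest); the A–B friction is simply f₁ = P = 90 N.
By Newton's third law B feels 90 N forward from A. With B stationary, the floor's static friction on B balances it: f₂ = 90 N (well within μ_s(m_A+m_B)g = 808.9 N).

f ≈ 90 N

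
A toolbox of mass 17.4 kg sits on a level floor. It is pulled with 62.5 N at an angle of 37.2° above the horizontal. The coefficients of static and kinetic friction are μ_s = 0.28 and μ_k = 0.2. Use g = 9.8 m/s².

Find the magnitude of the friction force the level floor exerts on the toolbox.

f ≈ 26.5 N

Vertical equilibrium gives N = m g − P sin α = 132.7 N.
The horizontal driving force is P cos α = 49.78 N, so equilibrium needs friction f = 49.78 N.
The static-friction limit is μ_s N = 37.17 N.
49.78 > 37.17 N → the toolbox slides; f = μ_k N = 0.2×132.7 = 26.5 N.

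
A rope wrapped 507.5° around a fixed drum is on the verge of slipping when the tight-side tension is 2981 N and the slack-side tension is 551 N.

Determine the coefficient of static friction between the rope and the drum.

μ ≈ 0.191

T₂/T₁ = e^{μβ} → μ = ln(T₂/T₁)/β.
β = 507.5° = 8.858 rad.
μ = ln(2981/551)/8.858 = ln(5.41)/8.858 = 0.191.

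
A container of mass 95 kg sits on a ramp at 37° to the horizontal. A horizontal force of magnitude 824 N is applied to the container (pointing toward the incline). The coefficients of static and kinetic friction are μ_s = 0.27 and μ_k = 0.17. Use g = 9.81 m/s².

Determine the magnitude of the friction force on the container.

Normal direction: N = m g cos θ + P sin θ = 1240 N.
Parallel to the incline: P cos θ − m g sin θ = 658.1 − 560.9 = 97.21 N; the friction needed to balance this is 97.21 N acting down the slope.
The limit of static friction is μ_s N = 334.8 N.
Since 97.21 N is within the 334.8 N limit, the container stays put and friction is exactly 97.2 N.

f ≈ 97.2 N (down the incline)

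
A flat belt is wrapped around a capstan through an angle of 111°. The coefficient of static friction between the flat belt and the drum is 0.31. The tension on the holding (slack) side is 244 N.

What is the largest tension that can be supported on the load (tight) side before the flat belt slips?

At impending slip the capstan equation gives T₂/T₁ = e^{μβ} with β in radians.
β = 111° × π/180 = 1.937 rad.
e^{μβ} = e^{0.31×1.937} = 1.823.
T₂ = T₁ · e^{μβ} = 244 × 1.823 = 445 N.

T_max ≈ 445 N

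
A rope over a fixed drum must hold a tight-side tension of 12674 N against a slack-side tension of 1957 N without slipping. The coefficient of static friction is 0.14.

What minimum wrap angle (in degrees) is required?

β_min ≈ 765°

T₂/T₁ = e^{μβ} → β = ln(T₂/T₁)/μ.
β = ln(12674/1957)/0.14 = 1.868/0.14 = 13.34 rad.
In degrees: β = 13.34 × 180/π = 765°.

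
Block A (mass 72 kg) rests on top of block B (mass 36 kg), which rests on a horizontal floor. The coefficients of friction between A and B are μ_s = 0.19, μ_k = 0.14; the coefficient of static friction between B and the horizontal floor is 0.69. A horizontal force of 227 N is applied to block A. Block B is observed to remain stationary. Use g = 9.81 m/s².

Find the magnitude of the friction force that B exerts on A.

The normal force B exerts on A is simply A's weight, N₁ = 706.3 N.
So the A–B interface can sustain at most μ_s N₁ = 134.2 N of static friction.
Since P = 227 N > 134.2 N, A slides on B; the A–B friction is kinetic: f₁ = μ_k N₁ = 0.14×706.3 = 98.9 N.
By Newton's third law B feels 98.9 N forward from A. With B stationary, the floor's static friction on B balances it: f₂ = 98.9 N (well within μ_s(m_A+m_B)g = 731 N).

f ≈ 98.9 N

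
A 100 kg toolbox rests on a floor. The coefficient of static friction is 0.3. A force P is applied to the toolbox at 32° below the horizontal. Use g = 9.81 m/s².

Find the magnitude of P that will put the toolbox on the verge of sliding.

P ≈ 427 N

N = m g + P sin α (the push presses the toolbox into the floor).
At impending slip, P cos α = μ_s N = μ_s (m g + P sin α).
Solving: P (cos α − μ_s sin α) = μ_s m g → P = 0.3×981/(cos 32° − 0.3 sin 32°) = 294/0.6891 = 427 N.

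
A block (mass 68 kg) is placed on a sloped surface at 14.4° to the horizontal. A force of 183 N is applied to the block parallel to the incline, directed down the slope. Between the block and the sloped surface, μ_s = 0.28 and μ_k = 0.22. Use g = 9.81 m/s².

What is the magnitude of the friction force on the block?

f ≈ 142 N (up the incline)

The normal reaction is N = m g cos θ = 646.1 N.
The friction needed for equilibrium is m g sin θ + P = 165.9 + 183 = 348.9 N, measured positive up-slope.
Maximum static friction available: μ_s N = 0.28 × 646.1 = 180.9 N.
|348.9| exceeds 180.9 N, so the block slips down-slope; friction is kinetic, f = μ_k N = 0.22×646.1 = 142 N.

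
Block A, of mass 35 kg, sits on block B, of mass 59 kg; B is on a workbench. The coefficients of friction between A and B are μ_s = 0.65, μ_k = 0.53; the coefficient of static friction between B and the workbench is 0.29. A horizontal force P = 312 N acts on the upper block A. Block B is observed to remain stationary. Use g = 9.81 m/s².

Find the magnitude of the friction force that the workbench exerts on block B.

The normal force B exerts on A is simply A's weight, N₁ = 343.4 N.
So the A–B interface can sustain at most μ_s N₁ = 223.2 N of static friction.
Since P = 312 N > 223.2 N, A slides on B; the A–B friction is kinetic: f₁ = μ_k N₁ = 0.53×343.4 = 182 N.
By Newton's third law B feels 182 N forward from A. With B stationary, the floor's static friction on B balances it: f₂ = 182 N (well within μ_s(m_A+m_B)g = 267.4 N).

f ≈ 182 N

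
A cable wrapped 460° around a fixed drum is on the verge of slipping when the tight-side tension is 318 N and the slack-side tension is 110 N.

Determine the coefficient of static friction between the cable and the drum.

T₂/T₁ = e^{μβ} → μ = ln(T₂/T₁)/β.
β = 460° = 8.029 rad.
μ = ln(318/110)/8.029 = ln(2.891)/8.029 = 0.132.

μ ≈ 0.132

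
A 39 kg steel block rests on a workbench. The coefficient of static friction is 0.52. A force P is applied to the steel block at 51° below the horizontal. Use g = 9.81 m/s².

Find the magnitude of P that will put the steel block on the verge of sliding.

P ≈ 883 N

N = m g + P sin α (the push presses the steel block into the workbench).
At impending slip, P cos α = μ_s N = μ_s (m g + P sin α).
Solving: P (cos α − μ_s sin α) = μ_s m g → P = 0.52×383/(cos 51° − 0.52 sin 51°) = 199/0.2252 = 883 N.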